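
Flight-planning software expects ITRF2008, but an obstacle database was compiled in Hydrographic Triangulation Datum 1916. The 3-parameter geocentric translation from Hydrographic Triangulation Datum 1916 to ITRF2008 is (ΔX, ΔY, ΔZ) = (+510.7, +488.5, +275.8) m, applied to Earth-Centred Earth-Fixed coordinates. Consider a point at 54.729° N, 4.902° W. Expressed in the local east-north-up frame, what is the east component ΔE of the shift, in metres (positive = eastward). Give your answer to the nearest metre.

ΔE = 530 m

At φ = 54.729°, λ = -4.902°: sin φ = 0.816430, cos φ = 0.577444, sin λ = -0.085452, cos λ = 0.996342.
ΔE = −sin λ·ΔX + cos λ·ΔY = −(-0.085452)·(510.7) + (0.996342)·(488.5) = 530.35 m.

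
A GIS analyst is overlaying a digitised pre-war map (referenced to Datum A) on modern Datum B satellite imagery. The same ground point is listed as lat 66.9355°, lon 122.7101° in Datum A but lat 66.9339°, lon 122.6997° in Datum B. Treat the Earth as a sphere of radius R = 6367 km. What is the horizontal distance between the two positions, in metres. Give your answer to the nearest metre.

486 m

Δφ = 66.9339° − 66.9355° = -0.0016°; Δλ = 122.6997° − 122.7101° = -0.0104°.
1° along a meridian = πR/180 = 111125 m.
ΔN = Δφ × 111125 = -177.8 m; ΔE = Δλ × 111125 × cos(66.9355°) = -0.0104 × 111125 × 0.391767 = -452.8 m.
Distance = √(ΔE² + ΔN²) = √((-452.8)² + (-177.8)²) = 486.4 m.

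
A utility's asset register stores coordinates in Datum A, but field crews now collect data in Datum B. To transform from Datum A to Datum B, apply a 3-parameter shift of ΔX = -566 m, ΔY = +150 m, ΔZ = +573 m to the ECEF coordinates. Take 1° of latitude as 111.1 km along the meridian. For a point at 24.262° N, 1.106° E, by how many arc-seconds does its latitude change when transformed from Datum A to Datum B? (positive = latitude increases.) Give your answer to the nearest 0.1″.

Δφ = 24.4″

sin φ = 0.410910, cos φ = 0.911676, sin λ = 0.019302, cos λ = 0.999814.
North component: ΔN = −sin φ cos λ·ΔX − sin φ sin λ·ΔY + cos φ·ΔZ = −(0.410910)(0.999814)(-566) − (0.410910)(0.019302)(150) + (0.911676)(573) = 753.73 m.
1° of latitude spans 111100 m, so Δφ = 753.73 / 111100 × 3600 = 24.423″.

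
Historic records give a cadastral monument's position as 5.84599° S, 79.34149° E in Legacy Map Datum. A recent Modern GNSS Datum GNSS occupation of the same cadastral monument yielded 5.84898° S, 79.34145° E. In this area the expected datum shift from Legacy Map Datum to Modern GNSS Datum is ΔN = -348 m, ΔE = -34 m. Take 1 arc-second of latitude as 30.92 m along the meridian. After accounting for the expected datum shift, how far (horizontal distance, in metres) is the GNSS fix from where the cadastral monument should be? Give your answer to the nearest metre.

33 m

Observed coordinate differences: Δφ = -0.00299°, Δλ = -0.00004°.
Converting to metres (1° lat = 111312 m, cos φ = 0.994799): observed ΔN = -332.8 m, observed ΔE = -4.4 m.
Subtracting the expected shift leaves a residual of -332.8 − (-348) = 15.2 m north and -4.4 − (-34) = 29.6 m east.
Residual distance = √(15.2² + 29.6²) = 33.2 m.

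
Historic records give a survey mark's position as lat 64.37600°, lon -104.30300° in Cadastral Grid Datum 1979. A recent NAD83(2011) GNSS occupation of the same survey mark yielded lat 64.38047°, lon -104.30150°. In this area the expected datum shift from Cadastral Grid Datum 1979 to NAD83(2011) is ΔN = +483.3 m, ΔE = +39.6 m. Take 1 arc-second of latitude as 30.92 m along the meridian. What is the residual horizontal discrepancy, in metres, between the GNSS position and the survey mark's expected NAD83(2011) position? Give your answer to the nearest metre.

Observed coordinate differences: Δφ = +0.00447°, Δλ = +0.00150°.
Converting to metres (1° lat = 111312 m, cos φ = 0.432463): observed ΔN = 497.6 m, observed ΔE = 72.2 m.
Subtracting the expected shift leaves a residual of 497.6 − (483.3) = 14.3 m north and 72.2 − (39.6) = 32.6 m east.
Residual distance = √(14.3² + 32.6²) = 35.6 m.

36 m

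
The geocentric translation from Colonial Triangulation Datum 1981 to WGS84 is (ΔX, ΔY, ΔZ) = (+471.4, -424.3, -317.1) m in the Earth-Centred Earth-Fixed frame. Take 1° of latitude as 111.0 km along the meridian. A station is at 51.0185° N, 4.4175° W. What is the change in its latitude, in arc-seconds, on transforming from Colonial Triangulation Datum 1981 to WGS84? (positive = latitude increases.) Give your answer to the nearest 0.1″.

sin φ = 0.777349, cos φ = 0.629069, sin λ = -0.077024, cos λ = 0.997029.
North component: ΔN = −sin φ cos λ·ΔX − sin φ sin λ·ΔY + cos φ·ΔZ = −(0.777349)(0.997029)(471.4) − (0.777349)(-0.077024)(-424.3) + (0.629069)(-317.1) = -590.24 m.
1° of latitude spans 111000 m, so Δφ = -590.24 / 111000 × 3600 = -19.143″.

Δφ = -19.1″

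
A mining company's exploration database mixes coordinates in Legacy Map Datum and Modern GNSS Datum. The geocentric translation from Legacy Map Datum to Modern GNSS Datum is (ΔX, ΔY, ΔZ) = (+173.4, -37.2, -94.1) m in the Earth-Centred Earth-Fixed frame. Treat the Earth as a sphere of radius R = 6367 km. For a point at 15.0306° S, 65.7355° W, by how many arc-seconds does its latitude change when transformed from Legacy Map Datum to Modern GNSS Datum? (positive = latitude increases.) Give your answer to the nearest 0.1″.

sin φ = -0.259335, cos φ = 0.965787, sin λ = -0.911658, cos λ = 0.410950.
North component: ΔN = −sin φ cos λ·ΔX − sin φ sin λ·ΔY + cos φ·ΔZ = −(-0.259335)(0.410950)(173.4) − (-0.259335)(-0.911658)(-37.2) + (0.965787)(-94.1) = -63.61 m.
1° of latitude spans πR/180 = 111125 m, so Δφ = -63.61 / 111125 × 3600 = -2.061″.

Δφ = -2.1″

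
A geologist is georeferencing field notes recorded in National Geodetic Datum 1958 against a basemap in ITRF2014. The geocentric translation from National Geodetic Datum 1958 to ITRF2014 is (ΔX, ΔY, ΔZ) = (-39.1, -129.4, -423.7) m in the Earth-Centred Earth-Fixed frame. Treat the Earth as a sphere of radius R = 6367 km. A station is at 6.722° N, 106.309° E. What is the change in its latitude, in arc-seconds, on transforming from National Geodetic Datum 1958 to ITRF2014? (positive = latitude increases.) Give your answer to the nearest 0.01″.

sin φ = 0.117052, cos φ = 0.993126, sin λ = 0.959761, cos λ = -0.280817.
North component: ΔN = −sin φ cos λ·ΔX − sin φ sin λ·ΔY + cos φ·ΔZ = −(0.117052)(-0.280817)(-39.1) − (0.117052)(0.959761)(-129.4) + (0.993126)(-423.7) = -407.54 m.
1° of latitude spans πR/180 = 111125 m, so Δφ = -407.54 / 111125 × 3600 = -13.202″.

Δφ = -13.20″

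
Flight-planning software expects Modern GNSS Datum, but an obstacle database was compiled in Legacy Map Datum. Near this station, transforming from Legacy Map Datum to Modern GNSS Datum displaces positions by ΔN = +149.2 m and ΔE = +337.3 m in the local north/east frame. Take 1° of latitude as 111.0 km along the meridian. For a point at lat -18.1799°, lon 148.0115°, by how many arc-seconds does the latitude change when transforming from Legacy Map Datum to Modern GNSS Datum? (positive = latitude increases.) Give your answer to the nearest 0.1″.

Δφ = 4.8″

1° of latitude = 111.0 km, so Δφ = 149.2 / 111000 = 0.0013441° = 4.839″.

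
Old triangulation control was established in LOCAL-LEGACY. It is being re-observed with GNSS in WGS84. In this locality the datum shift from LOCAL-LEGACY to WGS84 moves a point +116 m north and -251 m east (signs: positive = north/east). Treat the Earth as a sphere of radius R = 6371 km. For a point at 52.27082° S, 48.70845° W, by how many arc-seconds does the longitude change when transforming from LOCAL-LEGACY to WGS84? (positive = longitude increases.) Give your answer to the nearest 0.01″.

Δλ = -13.28″

At latitude -52.27082°, cos φ = 0.611930.
One radian of longitude at latitude φ spans R cos φ, so Δλ = ΔE / (R cos φ) = -251.0 / (6371000 × 0.611930) = -6.4382e-05 rad = -13.280″.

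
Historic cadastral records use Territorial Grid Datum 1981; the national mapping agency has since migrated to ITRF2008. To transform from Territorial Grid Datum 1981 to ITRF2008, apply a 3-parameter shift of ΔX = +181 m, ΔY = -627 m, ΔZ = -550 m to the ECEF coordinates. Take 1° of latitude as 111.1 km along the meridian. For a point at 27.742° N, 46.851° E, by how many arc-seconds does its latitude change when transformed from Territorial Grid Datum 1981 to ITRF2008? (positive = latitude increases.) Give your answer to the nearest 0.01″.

sin φ = 0.465491, cos φ = 0.885053, sin λ = 0.729578, cos λ = 0.683898.
North component: ΔN = −sin φ cos λ·ΔX − sin φ sin λ·ΔY + cos φ·ΔZ = −(0.465491)(0.683898)(181) − (0.465491)(0.729578)(-627) + (0.885053)(-550) = -331.46 m.
1° of latitude spans 111100 m, so Δφ = -331.46 / 111100 × 3600 = -10.740″.

Δφ = -10.74″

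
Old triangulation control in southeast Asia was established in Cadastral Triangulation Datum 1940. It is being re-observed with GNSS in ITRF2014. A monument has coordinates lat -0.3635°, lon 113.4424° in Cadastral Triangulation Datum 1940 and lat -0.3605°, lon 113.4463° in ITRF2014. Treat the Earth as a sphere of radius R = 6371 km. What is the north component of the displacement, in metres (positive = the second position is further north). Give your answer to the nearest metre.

ΔN = 334 m

Δφ = -0.3605° − -0.3635° = +0.0030°; Δλ = 113.4463° − 113.4424° = +0.0039°.
1° along a meridian = πR/180 = 111195 m.
ΔN = Δφ × 111195 = 333.6 m; ΔE = Δλ × 111195 × cos(-0.3635°) = +0.0039 × 111195 × 0.999980 = 433.7 m.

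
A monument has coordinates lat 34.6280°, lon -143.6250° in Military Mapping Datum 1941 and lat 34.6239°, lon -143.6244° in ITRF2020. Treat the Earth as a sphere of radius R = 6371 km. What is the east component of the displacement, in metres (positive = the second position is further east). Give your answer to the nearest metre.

ΔE = 55 m

Δφ = 34.6239° − 34.6280° = -0.0041°; Δλ = -143.6244° − -143.6250° = +0.0006°.
1° along a meridian = πR/180 = 111195 m.
ΔN = Δφ × 111195 = -455.9 m; ΔE = Δλ × 111195 × cos(34.6280°) = +0.0006 × 111195 × 0.822859 = 54.9 m.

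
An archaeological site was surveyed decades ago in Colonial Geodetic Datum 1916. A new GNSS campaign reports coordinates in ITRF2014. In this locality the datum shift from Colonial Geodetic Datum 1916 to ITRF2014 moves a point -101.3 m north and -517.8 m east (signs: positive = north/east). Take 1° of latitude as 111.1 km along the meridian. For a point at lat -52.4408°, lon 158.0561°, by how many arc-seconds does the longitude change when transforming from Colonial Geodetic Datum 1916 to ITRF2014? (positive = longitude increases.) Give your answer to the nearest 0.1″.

Δλ = -27.5″

At latitude -52.4408°, cos φ = 0.609581.
1° of longitude at this latitude = 111.1 × cos φ = 67.72 km, so Δλ = -517.8 / 67724.4 = -0.0076457° = -27.524″.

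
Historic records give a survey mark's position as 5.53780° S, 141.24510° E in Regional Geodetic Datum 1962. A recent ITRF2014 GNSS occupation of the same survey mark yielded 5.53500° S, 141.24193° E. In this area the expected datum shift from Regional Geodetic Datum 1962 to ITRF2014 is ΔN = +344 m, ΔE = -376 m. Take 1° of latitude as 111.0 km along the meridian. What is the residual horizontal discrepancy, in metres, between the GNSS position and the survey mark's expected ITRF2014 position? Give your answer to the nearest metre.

42 m

Observed coordinate differences: Δφ = +0.00280°, Δλ = -0.00317°.
Converting to metres (1° lat = 111000 m, cos φ = 0.995333): observed ΔN = 310.8 m, observed ΔE = -350.2 m.
Subtracting the expected shift leaves a residual of 310.8 − (344) = -33.2 m north and -350.2 − (-376) = 25.8 m east.
Residual distance = √((-33.2)² + 25.8²) = 42.0 m.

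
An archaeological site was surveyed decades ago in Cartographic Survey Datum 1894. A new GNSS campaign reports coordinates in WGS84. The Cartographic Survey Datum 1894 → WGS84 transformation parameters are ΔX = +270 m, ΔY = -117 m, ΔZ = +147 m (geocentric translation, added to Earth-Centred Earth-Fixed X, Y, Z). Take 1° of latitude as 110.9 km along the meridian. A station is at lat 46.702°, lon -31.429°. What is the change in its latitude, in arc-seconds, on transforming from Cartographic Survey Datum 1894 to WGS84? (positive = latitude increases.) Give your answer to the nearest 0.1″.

sin φ = 0.727797, cos φ = 0.685793, sin λ = -0.521442, cos λ = 0.853287.
North component: ΔN = −sin φ cos λ·ΔX − sin φ sin λ·ΔY + cos φ·ΔZ = −(0.727797)(0.853287)(270) − (0.727797)(-0.521442)(-117) + (0.685793)(147) = -111.27 m.
1° of latitude spans 110900 m, so Δφ = -111.27 / 110900 × 3600 = -3.612″.

Δφ = -3.6″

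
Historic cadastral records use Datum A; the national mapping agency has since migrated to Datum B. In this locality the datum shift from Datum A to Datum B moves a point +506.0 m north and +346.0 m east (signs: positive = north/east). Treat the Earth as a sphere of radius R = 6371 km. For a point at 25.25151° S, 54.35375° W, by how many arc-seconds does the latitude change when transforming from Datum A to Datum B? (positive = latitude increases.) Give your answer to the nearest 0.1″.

On a sphere of radius R, 1 rad of latitude = R, so Δφ = ΔN / R = 506.0 / 6371000 = 7.9422e-05 rad = 16.382″.

Δφ = 16.4″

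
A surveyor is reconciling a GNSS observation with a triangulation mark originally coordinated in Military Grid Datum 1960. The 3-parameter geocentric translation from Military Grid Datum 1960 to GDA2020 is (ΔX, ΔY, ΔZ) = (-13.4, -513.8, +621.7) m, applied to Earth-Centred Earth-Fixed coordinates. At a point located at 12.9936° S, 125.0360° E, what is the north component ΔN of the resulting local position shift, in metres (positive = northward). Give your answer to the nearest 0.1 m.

ΔN = 512.9 m

At φ = -12.9936°, λ = 125.0360°: sin φ = -0.224842, cos φ = 0.974395, sin λ = 0.818791, cos λ = -0.574091.
ΔN = −sin φ cos λ·ΔX − sin φ sin λ·ΔY + cos φ·ΔZ = −(-0.224842)(-0.574091)(-13.4) − (-0.224842)(0.818791)(-513.8) + (0.974395)(621.7) = 512.92 m.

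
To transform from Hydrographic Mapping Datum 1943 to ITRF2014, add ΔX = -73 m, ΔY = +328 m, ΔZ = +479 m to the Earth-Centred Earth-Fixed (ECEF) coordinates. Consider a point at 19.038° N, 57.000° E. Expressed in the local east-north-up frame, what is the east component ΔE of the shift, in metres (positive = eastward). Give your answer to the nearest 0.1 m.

ΔE = 239.9 m

The local east axis at (φ, λ) is (−sin λ, cos λ, 0), so ΔE = −sin(57.000°)·(-73) + cos(57.000°)·328 = 239.86 m.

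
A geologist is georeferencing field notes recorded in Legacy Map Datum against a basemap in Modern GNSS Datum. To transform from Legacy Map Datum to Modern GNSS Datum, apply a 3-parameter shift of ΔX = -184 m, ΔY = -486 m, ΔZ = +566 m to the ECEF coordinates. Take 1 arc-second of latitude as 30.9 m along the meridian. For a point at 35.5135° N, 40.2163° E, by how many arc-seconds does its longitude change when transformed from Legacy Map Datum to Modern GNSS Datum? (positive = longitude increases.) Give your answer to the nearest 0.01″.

Δλ = -10.03″

sin φ = 0.580895, cos φ = 0.813979, sin λ = 0.645675, cos λ = 0.763612.
East component: ΔE = −sin λ·ΔX + cos λ·ΔY = −(0.645675)(-184) + (0.763612)(-486) = -252.31 m.
1° of latitude spans 3600 × 30.90 = 111240 m; at latitude φ, 1° of longitude spans that × cos φ = 90547.0 m, so Δλ = -252.31 / 90547.0 × 3600 = -10.031″.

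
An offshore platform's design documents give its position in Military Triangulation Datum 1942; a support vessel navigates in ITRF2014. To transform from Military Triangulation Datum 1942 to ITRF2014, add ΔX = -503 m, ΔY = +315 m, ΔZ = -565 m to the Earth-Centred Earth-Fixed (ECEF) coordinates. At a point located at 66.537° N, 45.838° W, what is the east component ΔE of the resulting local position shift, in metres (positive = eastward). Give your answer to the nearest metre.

ΔE = -141 m

The local east axis at (φ, λ) is (−sin λ, cos λ, 0), so ΔE = −sin(-45.838°)·(-503) + cos(-45.838°)·315 = -141.38 m.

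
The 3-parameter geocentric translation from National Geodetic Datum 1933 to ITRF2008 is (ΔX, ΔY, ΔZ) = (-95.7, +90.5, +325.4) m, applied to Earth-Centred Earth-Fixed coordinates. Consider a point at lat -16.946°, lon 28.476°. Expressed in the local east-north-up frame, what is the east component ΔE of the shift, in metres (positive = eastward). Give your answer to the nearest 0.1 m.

ΔE = 125.2 m

The local east axis at (φ, λ) is (−sin λ, cos λ, 0), so ΔE = −sin(28.476°)·(-95.7) + cos(28.476°)·90.5 = 125.18 m.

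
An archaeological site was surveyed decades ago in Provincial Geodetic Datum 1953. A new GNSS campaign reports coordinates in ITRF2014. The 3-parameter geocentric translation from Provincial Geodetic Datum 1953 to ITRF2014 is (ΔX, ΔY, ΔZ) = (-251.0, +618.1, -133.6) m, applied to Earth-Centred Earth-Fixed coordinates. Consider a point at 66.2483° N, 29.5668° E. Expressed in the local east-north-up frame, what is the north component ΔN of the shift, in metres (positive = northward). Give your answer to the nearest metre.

ΔN = -133 m

At φ = 66.2483°, λ = 29.5668°: sin φ = 0.915300, cos φ = 0.402774, sin λ = 0.493438, cos λ = 0.869781.
ΔN = −sin φ cos λ·ΔX − sin φ sin λ·ΔY + cos φ·ΔZ = −(0.915300)(0.869781)(-251.0) − (0.915300)(0.493438)(618.1) + (0.402774)(-133.6) = -133.15 m.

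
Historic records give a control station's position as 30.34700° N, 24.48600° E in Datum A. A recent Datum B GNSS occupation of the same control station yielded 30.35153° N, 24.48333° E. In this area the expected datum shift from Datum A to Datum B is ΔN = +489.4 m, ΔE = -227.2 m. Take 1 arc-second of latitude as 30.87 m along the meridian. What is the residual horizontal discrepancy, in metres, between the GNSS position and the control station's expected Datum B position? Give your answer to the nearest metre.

32 m

Observed coordinate differences: Δφ = +0.00453°, Δλ = -0.00267°.
Converting to metres (1° lat = 111132 m, cos φ = 0.862981): observed ΔN = 503.4 m, observed ΔE = -256.1 m.
Subtracting the expected shift leaves a residual of 503.4 − (489.4) = 14.0 m north and -256.1 − (-227.2) = -28.9 m east.
Residual distance = √(14.0² + (-28.9)²) = 32.1 m.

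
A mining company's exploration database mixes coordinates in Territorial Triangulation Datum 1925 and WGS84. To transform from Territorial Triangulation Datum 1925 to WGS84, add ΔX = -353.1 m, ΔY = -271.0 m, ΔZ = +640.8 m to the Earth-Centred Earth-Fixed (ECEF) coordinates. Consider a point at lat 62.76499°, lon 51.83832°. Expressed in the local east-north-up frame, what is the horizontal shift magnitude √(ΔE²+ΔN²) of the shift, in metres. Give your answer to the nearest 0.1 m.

685.6 m

At φ = 62.76499°, λ = 51.83832°: sin φ = 0.889137, cos φ = 0.457641, sin λ = 0.786270, cos λ = 0.617883.
ΔE = −sin λ·ΔX + cos λ·ΔY = −(0.786270)·(-353.1) + (0.617883)·(-271.0) = 110.19 m.
ΔN = −sin φ cos λ·ΔX − sin φ sin λ·ΔY + cos φ·ΔZ = −(0.889137)(0.617883)(-353.1) − (0.889137)(0.786270)(-271.0) + (0.457641)(640.8) = 676.70 m.
Horizontal magnitude = √(ΔE² + ΔN²) = √(110.19² + 676.70²) = 685.61 m.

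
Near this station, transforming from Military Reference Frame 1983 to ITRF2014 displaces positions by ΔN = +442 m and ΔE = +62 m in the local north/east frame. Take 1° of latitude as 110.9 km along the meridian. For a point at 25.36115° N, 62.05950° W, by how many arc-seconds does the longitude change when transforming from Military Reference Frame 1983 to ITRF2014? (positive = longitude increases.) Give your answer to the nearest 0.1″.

At latitude 25.36115°, cos φ = 0.903626.
1° of longitude at this latitude = 110.9 × cos φ = 100.21 km, so Δλ = 62.0 / 100212.1 = 0.0006187° = 2.227″.

Δλ = 2.2″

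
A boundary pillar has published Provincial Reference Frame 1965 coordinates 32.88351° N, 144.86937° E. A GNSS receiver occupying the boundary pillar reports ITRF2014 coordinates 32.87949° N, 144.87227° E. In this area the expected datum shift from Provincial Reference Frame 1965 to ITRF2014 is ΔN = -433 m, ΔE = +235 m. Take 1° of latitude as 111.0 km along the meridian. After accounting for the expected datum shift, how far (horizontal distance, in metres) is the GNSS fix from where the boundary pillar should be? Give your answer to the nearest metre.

Observed coordinate differences: Δφ = -0.00402°, Δλ = +0.00290°.
Converting to metres (1° lat = 111000 m, cos φ = 0.839776): observed ΔN = -446.2 m, observed ΔE = 270.3 m.
Subtracting the expected shift leaves a residual of -446.2 − (-433) = -13.2 m north and 270.3 − (235) = 35.3 m east.
Residual distance = √((-13.2)² + 35.3²) = 37.7 m.

38 m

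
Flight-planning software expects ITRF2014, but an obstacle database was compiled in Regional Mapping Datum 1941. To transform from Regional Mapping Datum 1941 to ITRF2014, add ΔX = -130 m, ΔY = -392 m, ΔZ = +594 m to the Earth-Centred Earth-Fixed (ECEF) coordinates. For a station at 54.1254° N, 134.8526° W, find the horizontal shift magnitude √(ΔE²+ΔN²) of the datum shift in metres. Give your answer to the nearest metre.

The local east axis at (φ, λ) is (−sin λ, cos λ, 0), so ΔE = −sin(-134.8526°)·(-130) + cos(-134.8526°)·(-392) = 184.31 m.
The local north axis is (−sin φ cos λ, −sin φ sin λ, cos φ), giving ΔN = -74.294 − 225.181 + 348.092 = 48.62 m.
Horizontal magnitude = √(ΔE² + ΔN²) = √(184.31² + 48.62²) = 190.62 m.

191 m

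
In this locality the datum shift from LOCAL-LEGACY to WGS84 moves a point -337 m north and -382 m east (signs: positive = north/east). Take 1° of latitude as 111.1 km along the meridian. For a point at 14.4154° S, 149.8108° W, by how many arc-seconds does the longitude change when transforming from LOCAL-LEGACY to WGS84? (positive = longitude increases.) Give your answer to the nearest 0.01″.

Δλ = -12.78″

At latitude -14.4154°, cos φ = 0.968516.
1° of longitude at this latitude = 111.1 × cos φ = 107.60 km, so Δλ = -382.0 / 107602.2 = -0.0035501° = -12.780″.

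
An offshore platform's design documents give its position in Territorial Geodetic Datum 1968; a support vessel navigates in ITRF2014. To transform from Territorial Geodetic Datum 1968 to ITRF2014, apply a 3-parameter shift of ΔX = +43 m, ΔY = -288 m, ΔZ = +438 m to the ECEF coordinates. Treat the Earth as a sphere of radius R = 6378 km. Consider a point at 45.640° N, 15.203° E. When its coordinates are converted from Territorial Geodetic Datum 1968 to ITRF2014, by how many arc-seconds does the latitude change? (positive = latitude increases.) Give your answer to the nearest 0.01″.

sin φ = 0.714961, cos φ = 0.699164, sin λ = 0.262240, cos λ = 0.965003.
North component: ΔN = −sin φ cos λ·ΔX − sin φ sin λ·ΔY + cos φ·ΔZ = −(0.714961)(0.965003)(43) − (0.714961)(0.262240)(-288) + (0.699164)(438) = 330.56 m.
1° of latitude spans πR/180 = 111317 m, so Δφ = 330.56 / 111317 × 3600 = 10.690″.

Δφ = 10.69″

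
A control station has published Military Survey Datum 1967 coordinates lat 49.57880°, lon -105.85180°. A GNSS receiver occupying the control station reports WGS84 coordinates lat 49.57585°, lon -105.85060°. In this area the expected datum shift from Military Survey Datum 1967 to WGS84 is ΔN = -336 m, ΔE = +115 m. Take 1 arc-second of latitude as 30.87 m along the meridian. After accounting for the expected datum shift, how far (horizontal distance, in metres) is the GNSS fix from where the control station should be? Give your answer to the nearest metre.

30 m

Observed coordinate differences: Δφ = -0.00295°, Δλ = +0.00120°.
Converting to metres (1° lat = 111132 m, cos φ = 0.648402): observed ΔN = -327.8 m, observed ΔE = 86.5 m.
Subtracting the expected shift leaves a residual of -327.8 − (-336) = 8.2 m north and 86.5 − (115) = -28.5 m east.
Residual distance = √(8.2² + (-28.5)²) = 29.7 m.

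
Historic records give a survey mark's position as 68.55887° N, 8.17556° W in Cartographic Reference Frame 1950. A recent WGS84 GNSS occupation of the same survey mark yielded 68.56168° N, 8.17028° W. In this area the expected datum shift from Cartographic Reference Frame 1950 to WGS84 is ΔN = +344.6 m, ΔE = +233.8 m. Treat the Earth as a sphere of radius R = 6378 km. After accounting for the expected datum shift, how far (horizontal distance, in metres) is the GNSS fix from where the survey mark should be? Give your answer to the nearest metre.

37 m

Observed coordinate differences: Δφ = +0.00281°, Δλ = +0.00528°.
Converting to metres (1° lat = 111317 m, cos φ = 0.365545): observed ΔN = 312.8 m, observed ΔE = 214.9 m.
Subtracting the expected shift leaves a residual of 312.8 − (344.6) = -31.8 m north and 214.9 − (233.8) = -18.9 m east.
Residual distance = √((-31.8)² + (-18.9)²) = 37.0 m.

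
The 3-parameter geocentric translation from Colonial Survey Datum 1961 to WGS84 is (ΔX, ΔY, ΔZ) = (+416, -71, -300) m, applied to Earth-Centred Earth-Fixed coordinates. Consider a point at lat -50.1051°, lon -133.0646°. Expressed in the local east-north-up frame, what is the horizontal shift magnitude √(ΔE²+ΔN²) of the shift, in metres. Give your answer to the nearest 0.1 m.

The local east axis at (φ, λ) is (−sin λ, cos λ, 0), so ΔE = −sin(-133.0646°)·416 + cos(-133.0646°)·(-71) = 352.40 m.
The local north axis is (−sin φ cos λ, −sin φ sin λ, cos φ), giving ΔN = -217.933 + 39.797 − 192.414 = -370.55 m.
Horizontal magnitude = √(ΔE² + ΔN²) = √(352.40² + (-370.55)²) = 511.37 m.

511.4 m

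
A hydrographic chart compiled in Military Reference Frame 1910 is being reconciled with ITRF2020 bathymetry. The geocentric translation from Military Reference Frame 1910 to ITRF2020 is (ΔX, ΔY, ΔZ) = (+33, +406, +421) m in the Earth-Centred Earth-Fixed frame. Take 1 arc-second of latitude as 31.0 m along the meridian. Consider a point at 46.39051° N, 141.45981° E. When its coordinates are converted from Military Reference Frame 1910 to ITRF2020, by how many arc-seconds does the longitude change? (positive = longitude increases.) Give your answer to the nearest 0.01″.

sin φ = 0.724058, cos φ = 0.689739, sin λ = 0.623063, cos λ = -0.782171.
East component: ΔE = −sin λ·ΔX + cos λ·ΔY = −(0.623063)(33) + (-0.782171)(406) = -338.12 m.
1° of latitude spans 3600 × 31.00 = 111600 m; at latitude φ, 1° of longitude spans that × cos φ = 76974.9 m, so Δλ = -338.12 / 76974.9 × 3600 = -15.813″.

Δλ = -15.81″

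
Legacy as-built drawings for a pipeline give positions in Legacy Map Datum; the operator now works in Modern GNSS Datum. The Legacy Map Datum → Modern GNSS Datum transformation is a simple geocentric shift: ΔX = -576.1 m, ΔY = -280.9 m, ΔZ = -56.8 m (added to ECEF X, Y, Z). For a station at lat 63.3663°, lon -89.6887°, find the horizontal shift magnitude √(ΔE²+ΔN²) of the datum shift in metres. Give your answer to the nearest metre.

At φ = 63.3663°, λ = -89.6887°: sin φ = 0.893891, cos φ = 0.448285, sin λ = -0.999985, cos λ = 0.005433.
ΔE = −sin λ·ΔX + cos λ·ΔY = −(-0.999985)·(-576.1) + (0.005433)·(-280.9) = -577.62 m.
ΔN = −sin φ cos λ·ΔX − sin φ sin λ·ΔY + cos φ·ΔZ = −(0.893891)(0.005433)(-576.1) − (0.893891)(-0.999985)(-280.9) + (0.448285)(-56.8) = -273.75 m.
Horizontal magnitude = √(ΔE² + ΔN²) = √((-577.62)² + (-273.75)²) = 639.21 m.

639 m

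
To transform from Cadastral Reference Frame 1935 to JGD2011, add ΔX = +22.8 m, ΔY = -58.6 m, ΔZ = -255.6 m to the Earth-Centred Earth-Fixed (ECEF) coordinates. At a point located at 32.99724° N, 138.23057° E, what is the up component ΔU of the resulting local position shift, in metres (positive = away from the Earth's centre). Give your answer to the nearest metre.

ΔU = -186 m

The local up (radial) axis is (cos φ cos λ, cos φ sin λ, sin φ), giving ΔU = -14.262 − 32.739 − 139.199 = -186.20 m.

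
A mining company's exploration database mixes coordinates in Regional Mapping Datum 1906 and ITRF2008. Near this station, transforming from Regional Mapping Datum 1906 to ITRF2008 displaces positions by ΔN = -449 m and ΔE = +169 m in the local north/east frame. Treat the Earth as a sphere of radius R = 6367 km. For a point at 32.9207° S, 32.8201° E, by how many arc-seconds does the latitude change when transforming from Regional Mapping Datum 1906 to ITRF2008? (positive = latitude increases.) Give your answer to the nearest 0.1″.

On a sphere of radius R, 1 rad of latitude = R, so Δφ = ΔN / R = -449.0 / 6367000 = -7.0520e-05 rad = -14.546″.

Δφ = -14.5″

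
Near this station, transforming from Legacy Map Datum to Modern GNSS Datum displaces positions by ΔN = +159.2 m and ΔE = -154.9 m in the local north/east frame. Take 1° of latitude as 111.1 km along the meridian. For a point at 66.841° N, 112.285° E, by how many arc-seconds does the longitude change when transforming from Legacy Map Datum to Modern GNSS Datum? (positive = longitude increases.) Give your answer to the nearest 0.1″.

Δλ = -12.8″

At latitude 66.841°, cos φ = 0.393284.
1° of longitude at this latitude = 111.1 × cos φ = 43.69 km, so Δλ = -154.9 / 43693.9 = -0.0035451° = -12.762″.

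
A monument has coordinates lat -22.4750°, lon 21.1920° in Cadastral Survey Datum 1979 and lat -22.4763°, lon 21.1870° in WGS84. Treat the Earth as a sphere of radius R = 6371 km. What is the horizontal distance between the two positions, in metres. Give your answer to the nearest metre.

Δφ = -22.4763° − -22.4750° = -0.0013°; Δλ = 21.1870° − 21.1920° = -0.0050°.
1° along a meridian = πR/180 = 111195 m.
ΔN = Δφ × 111195 = -144.6 m; ΔE = Δλ × 111195 × cos(-22.4750°) = -0.0050 × 111195 × 0.924046 = -513.7 m.
Distance = √(ΔE² + ΔN²) = √((-513.7)² + (-144.6)²) = 533.7 m.

534 m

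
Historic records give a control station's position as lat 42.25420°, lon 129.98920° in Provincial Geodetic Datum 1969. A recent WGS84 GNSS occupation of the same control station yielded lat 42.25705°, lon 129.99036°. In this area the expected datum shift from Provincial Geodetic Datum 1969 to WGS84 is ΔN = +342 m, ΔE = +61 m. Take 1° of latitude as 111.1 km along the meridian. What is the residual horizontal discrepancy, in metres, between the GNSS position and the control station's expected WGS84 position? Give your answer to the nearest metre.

43 m

Observed coordinate differences: Δφ = +0.00285°, Δλ = +0.00116°.
Converting to metres (1° lat = 111100 m, cos φ = 0.740169): observed ΔN = 316.6 m, observed ΔE = 95.4 m.
Subtracting the expected shift leaves a residual of 316.6 − (342) = -25.4 m north and 95.4 − (61) = 34.4 m east.
Residual distance = √((-25.4)² + 34.4²) = 42.7 m.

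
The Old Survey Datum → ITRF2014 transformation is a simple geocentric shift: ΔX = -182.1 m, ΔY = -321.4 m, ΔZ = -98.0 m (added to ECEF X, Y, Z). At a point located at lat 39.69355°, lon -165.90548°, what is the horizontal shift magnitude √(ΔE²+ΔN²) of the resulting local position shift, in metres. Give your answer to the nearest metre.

At φ = 39.69355°, λ = -165.90548°: sin φ = 0.638681, cos φ = 0.769471, sin λ = -0.243522, cos λ = -0.969895.
ΔE = −sin λ·ΔX + cos λ·ΔY = −(-0.243522)·(-182.1) + (-0.969895)·(-321.4) = 267.38 m.
ΔN = −sin φ cos λ·ΔX − sin φ sin λ·ΔY + cos φ·ΔZ = −(0.638681)(-0.969895)(-182.1) − (0.638681)(-0.243522)(-321.4) + (0.769471)(-98.0) = -238.20 m.
Horizontal magnitude = √(ΔE² + ΔN²) = √(267.38² + (-238.20)²) = 358.09 m.

358 m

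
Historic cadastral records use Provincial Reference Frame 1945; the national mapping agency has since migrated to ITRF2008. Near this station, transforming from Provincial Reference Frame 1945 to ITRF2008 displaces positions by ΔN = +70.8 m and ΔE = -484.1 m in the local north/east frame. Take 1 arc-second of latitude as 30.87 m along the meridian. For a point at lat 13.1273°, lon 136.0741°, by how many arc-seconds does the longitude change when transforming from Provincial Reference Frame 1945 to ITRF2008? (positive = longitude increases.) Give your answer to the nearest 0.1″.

Δλ = -16.1″

At latitude 13.1273°, cos φ = 0.973868.
1″ of longitude at this latitude = 30.87 × cos φ = 30.0633 m, so Δλ = -484.1 / 30.0633 = -16.103″.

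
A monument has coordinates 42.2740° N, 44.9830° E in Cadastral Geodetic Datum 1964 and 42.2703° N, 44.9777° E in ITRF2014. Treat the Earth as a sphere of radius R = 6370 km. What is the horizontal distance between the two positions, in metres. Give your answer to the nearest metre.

599 m

Δφ = 42.2703° − 42.2740° = -0.0037°; Δλ = 44.9777° − 44.9830° = -0.0053°.
1° along a meridian = πR/180 = 111177 m.
ΔN = Δφ × 111177 = -411.4 m; ΔE = Δλ × 111177 × cos(42.2740°) = -0.0053 × 111177 × 0.739936 = -436.0 m.
Distance = √(ΔE² + ΔN²) = √((-436.0)² + (-411.4)²) = 599.4 m.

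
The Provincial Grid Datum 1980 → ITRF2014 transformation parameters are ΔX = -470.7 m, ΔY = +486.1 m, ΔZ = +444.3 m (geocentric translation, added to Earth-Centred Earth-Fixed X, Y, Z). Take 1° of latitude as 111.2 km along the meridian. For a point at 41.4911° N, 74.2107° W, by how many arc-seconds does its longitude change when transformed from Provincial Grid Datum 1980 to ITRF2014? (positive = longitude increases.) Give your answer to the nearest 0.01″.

sin φ = 0.662504, cos φ = 0.749059, sin λ = -0.962269, cos λ = 0.272101.
East component: ΔE = −sin λ·ΔX + cos λ·ΔY = −(-0.962269)(-470.7) + (0.272101)(486.1) = -320.67 m.
1° of latitude spans 111200 m; at latitude φ, 1° of longitude spans that × cos φ = 83295.3 m, so Δλ = -320.67 / 83295.3 × 3600 = -13.859″.

Δλ = -13.86″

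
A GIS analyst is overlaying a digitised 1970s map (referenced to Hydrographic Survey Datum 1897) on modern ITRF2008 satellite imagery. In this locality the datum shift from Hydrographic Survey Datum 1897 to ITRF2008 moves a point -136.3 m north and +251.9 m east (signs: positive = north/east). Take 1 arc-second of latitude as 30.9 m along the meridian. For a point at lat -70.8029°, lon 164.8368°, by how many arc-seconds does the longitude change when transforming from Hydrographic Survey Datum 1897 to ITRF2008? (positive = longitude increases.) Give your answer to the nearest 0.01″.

At latitude -70.8029°, cos φ = 0.328819.
1″ of longitude at this latitude = 30.90 × cos φ = 10.1605 m, so Δλ = 251.9 / 10.1605 = 24.792″.

Δλ = 24.79″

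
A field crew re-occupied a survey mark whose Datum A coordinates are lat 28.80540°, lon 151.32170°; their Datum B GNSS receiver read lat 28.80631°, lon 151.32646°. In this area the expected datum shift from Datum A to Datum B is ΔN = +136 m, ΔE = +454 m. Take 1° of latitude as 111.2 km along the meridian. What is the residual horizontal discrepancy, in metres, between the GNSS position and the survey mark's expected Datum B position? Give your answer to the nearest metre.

36 m

Observed coordinate differences: Δφ = +0.00091°, Δλ = +0.00476°.
Converting to metres (1° lat = 111200 m, cos φ = 0.876261): observed ΔN = 101.2 m, observed ΔE = 463.8 m.
Subtracting the expected shift leaves a residual of 101.2 − (136) = -34.8 m north and 463.8 − (454) = 9.8 m east.
Residual distance = √((-34.8)² + 9.8²) = 36.2 m.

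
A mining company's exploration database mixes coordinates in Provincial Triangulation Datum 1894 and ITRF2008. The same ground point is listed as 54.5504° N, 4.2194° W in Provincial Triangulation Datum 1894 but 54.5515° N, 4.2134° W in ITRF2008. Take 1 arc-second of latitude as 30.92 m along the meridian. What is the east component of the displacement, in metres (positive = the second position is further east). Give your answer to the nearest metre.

ΔE = 387 m

Δφ = 54.5515° − 54.5504° = +0.0011°; Δλ = -4.2134° − -4.2194° = +0.0060°.
1° of latitude = 3600 × 30.92 = 111312 m.
ΔN = Δφ × 111312 = 122.4 m; ΔE = Δλ × 111312 × cos(54.5504°) = +0.0060 × 111312 × 0.579987 = 387.4 m.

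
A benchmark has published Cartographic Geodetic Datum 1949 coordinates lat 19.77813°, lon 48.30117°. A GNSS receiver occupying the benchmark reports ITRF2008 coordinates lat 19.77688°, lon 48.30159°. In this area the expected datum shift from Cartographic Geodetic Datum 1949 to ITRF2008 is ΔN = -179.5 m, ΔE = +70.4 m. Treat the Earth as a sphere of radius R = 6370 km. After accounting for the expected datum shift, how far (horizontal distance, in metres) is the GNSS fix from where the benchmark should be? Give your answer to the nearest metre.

Observed coordinate differences: Δφ = -0.00125°, Δλ = +0.00042°.
Converting to metres (1° lat = 111177 m, cos φ = 0.941010): observed ΔN = -139.0 m, observed ΔE = 43.9 m.
Subtracting the expected shift leaves a residual of -139.0 − (-179.5) = 40.5 m north and 43.9 − (70.4) = -26.5 m east.
Residual distance = √(40.5² + (-26.5)²) = 48.4 m.

48 m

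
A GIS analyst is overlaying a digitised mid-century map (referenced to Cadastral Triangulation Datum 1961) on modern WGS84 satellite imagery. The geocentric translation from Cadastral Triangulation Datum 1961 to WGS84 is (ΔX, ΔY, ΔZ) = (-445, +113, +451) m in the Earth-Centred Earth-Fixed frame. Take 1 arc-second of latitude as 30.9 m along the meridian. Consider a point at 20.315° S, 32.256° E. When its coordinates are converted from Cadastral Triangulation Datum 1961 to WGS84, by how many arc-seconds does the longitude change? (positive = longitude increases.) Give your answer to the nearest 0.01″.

Δλ = 11.49″

sin φ = -0.347181, cos φ = 0.937798, sin λ = 0.533703, cos λ = 0.845672.
East component: ΔE = −sin λ·ΔX + cos λ·ΔY = −(0.533703)(-445) + (0.845672)(113) = 333.06 m.
1° of latitude spans 3600 × 30.90 = 111240 m; at latitude φ, 1° of longitude spans that × cos φ = 104320.7 m, so Δλ = 333.06 / 104320.7 × 3600 = 11.494″.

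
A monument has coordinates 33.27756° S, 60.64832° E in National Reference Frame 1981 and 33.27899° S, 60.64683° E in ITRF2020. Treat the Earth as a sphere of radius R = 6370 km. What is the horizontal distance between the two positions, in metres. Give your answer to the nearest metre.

Δφ = -33.27899° − -33.27756° = -0.00143°; Δλ = 60.64683° − 60.64832° = -0.00149°.
1° along a meridian = πR/180 = 111177 m.
ΔN = Δφ × 111177 = -159.0 m; ΔE = Δλ × 111177 × cos(-33.27756°) = -0.00149 × 111177 × 0.836022 = -138.5 m.
Distance = √(ΔE² + ΔN²) = √((-138.5)² + (-159.0)²) = 210.8 m.

211 m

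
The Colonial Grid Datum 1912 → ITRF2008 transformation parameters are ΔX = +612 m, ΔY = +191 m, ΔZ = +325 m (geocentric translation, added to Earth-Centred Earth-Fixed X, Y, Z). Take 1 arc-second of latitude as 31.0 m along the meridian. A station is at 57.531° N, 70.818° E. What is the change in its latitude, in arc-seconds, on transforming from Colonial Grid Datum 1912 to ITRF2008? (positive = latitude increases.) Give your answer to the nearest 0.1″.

Δφ = -4.8″

sin φ = 0.843682, cos φ = 0.536843, sin λ = 0.944480, cos λ = 0.328570.
North component: ΔN = −sin φ cos λ·ΔX − sin φ sin λ·ΔY + cos φ·ΔZ = −(0.843682)(0.328570)(612) − (0.843682)(0.944480)(191) + (0.536843)(325) = -147.37 m.
1° of latitude spans 3600 × 31.00 = 111600 m, so Δφ = -147.37 / 111600 × 3600 = -4.754″.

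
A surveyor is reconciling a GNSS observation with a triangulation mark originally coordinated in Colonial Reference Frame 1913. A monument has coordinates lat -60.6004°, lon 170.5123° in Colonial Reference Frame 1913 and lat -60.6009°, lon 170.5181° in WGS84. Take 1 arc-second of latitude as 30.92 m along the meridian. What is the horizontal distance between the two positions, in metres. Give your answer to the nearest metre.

322 m

Δφ = -60.6009° − -60.6004° = -0.0005°; Δλ = 170.5181° − 170.5123° = +0.0058°.
1° of latitude = 3600 × 30.92 = 111312 m.
ΔN = Δφ × 111312 = -55.7 m; ΔE = Δλ × 111312 × cos(-60.6004°) = +0.0058 × 111312 × 0.490898 = 316.9 m.
Distance = √(ΔE² + ΔN²) = √(316.9² + (-55.7)²) = 321.8 m.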